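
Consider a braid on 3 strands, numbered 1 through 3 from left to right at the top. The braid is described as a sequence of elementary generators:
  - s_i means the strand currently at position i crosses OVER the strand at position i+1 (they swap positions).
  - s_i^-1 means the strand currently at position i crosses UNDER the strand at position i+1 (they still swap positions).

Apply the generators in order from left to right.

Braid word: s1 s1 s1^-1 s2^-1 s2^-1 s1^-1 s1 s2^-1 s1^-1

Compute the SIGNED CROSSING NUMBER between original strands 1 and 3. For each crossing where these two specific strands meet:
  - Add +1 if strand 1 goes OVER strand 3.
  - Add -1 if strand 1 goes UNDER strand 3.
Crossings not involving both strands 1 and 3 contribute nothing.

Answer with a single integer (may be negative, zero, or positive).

Gen 1: crossing 1x2. Both 1&3? no. Sum: 0
Gen 2: crossing 2x1. Both 1&3? no. Sum: 0
Gen 3: crossing 1x2. Both 1&3? no. Sum: 0
Gen 4: 1 under 3. Both 1&3? yes. Contrib: -1. Sum: -1
Gen 5: 3 under 1. Both 1&3? yes. Contrib: +1. Sum: 0
Gen 6: crossing 2x1. Both 1&3? no. Sum: 0
Gen 7: crossing 1x2. Both 1&3? no. Sum: 0
Gen 8: 1 under 3. Both 1&3? yes. Contrib: -1. Sum: -1
Gen 9: crossing 2x3. Both 1&3? no. Sum: -1

Answer: -1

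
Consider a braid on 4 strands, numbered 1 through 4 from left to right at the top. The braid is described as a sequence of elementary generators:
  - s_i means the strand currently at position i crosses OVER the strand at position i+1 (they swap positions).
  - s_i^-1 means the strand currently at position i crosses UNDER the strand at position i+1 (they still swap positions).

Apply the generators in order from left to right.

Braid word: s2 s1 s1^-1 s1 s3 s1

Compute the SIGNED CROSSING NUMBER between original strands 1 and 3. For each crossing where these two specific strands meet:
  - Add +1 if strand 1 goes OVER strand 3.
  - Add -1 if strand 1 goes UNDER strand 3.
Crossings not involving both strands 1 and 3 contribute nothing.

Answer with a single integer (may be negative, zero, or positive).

Gen 1: crossing 2x3. Both 1&3? no. Sum: 0
Gen 2: 1 over 3. Both 1&3? yes. Contrib: +1. Sum: 1
Gen 3: 3 under 1. Both 1&3? yes. Contrib: +1. Sum: 2
Gen 4: 1 over 3. Both 1&3? yes. Contrib: +1. Sum: 3
Gen 5: crossing 2x4. Both 1&3? no. Sum: 3
Gen 6: 3 over 1. Both 1&3? yes. Contrib: -1. Sum: 2

Answer: 2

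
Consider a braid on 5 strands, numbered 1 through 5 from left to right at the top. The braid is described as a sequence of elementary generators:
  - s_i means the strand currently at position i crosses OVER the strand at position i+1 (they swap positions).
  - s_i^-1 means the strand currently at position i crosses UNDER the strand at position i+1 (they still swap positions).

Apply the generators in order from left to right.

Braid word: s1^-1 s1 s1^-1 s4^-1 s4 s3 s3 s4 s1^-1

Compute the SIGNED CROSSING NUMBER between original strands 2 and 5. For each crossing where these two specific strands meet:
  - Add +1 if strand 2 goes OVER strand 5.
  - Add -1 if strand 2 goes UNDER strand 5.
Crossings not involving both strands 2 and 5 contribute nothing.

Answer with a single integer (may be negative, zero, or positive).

Answer: 0

Derivation:
Gen 1: crossing 1x2. Both 2&5? no. Sum: 0
Gen 2: crossing 2x1. Both 2&5? no. Sum: 0
Gen 3: crossing 1x2. Both 2&5? no. Sum: 0
Gen 4: crossing 4x5. Both 2&5? no. Sum: 0
Gen 5: crossing 5x4. Both 2&5? no. Sum: 0
Gen 6: crossing 3x4. Both 2&5? no. Sum: 0
Gen 7: crossing 4x3. Both 2&5? no. Sum: 0
Gen 8: crossing 4x5. Both 2&5? no. Sum: 0
Gen 9: crossing 2x1. Both 2&5? no. Sum: 0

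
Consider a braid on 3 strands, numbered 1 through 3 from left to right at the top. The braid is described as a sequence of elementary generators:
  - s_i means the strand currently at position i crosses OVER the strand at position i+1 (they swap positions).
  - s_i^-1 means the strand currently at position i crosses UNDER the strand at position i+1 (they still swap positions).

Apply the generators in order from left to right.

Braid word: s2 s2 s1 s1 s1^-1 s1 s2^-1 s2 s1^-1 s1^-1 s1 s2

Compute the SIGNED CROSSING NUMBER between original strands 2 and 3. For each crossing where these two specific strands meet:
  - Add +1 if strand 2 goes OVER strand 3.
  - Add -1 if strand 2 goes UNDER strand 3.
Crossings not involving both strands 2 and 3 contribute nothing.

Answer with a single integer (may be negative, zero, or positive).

Gen 1: 2 over 3. Both 2&3? yes. Contrib: +1. Sum: 1
Gen 2: 3 over 2. Both 2&3? yes. Contrib: -1. Sum: 0
Gen 3: crossing 1x2. Both 2&3? no. Sum: 0
Gen 4: crossing 2x1. Both 2&3? no. Sum: 0
Gen 5: crossing 1x2. Both 2&3? no. Sum: 0
Gen 6: crossing 2x1. Both 2&3? no. Sum: 0
Gen 7: 2 under 3. Both 2&3? yes. Contrib: -1. Sum: -1
Gen 8: 3 over 2. Both 2&3? yes. Contrib: -1. Sum: -2
Gen 9: crossing 1x2. Both 2&3? no. Sum: -2
Gen 10: crossing 2x1. Both 2&3? no. Sum: -2
Gen 11: crossing 1x2. Both 2&3? no. Sum: -2
Gen 12: crossing 1x3. Both 2&3? no. Sum: -2

Answer: -2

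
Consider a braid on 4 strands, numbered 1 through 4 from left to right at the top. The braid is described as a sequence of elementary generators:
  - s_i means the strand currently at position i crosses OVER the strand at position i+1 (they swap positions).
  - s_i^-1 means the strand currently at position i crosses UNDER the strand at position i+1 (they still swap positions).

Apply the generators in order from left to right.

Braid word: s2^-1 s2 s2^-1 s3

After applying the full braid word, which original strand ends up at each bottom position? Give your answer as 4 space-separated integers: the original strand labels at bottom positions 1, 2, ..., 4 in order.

Gen 1 (s2^-1): strand 2 crosses under strand 3. Perm now: [1 3 2 4]
Gen 2 (s2): strand 3 crosses over strand 2. Perm now: [1 2 3 4]
Gen 3 (s2^-1): strand 2 crosses under strand 3. Perm now: [1 3 2 4]
Gen 4 (s3): strand 2 crosses over strand 4. Perm now: [1 3 4 2]

Answer: 1 3 4 2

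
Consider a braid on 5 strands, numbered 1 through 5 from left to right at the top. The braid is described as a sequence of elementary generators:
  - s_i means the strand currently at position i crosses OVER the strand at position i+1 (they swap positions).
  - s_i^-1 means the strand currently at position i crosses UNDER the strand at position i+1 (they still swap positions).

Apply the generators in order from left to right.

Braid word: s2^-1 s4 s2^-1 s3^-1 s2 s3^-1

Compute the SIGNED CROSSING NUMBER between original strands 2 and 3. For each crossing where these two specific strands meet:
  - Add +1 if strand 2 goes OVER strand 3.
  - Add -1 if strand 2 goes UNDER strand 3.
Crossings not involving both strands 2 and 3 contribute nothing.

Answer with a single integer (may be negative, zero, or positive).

Answer: -1

Derivation:
Gen 1: 2 under 3. Both 2&3? yes. Contrib: -1. Sum: -1
Gen 2: crossing 4x5. Both 2&3? no. Sum: -1
Gen 3: 3 under 2. Both 2&3? yes. Contrib: +1. Sum: 0
Gen 4: crossing 3x5. Both 2&3? no. Sum: 0
Gen 5: crossing 2x5. Both 2&3? no. Sum: 0
Gen 6: 2 under 3. Both 2&3? yes. Contrib: -1. Sum: -1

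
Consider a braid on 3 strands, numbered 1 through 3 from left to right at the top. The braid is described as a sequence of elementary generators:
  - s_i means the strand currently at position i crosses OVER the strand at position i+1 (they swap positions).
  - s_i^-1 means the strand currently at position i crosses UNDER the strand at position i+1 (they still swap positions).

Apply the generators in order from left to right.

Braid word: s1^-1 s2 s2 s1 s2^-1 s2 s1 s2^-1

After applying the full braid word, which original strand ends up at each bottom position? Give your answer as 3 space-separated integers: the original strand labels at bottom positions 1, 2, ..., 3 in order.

Answer: 2 3 1

Derivation:
Gen 1 (s1^-1): strand 1 crosses under strand 2. Perm now: [2 1 3]
Gen 2 (s2): strand 1 crosses over strand 3. Perm now: [2 3 1]
Gen 3 (s2): strand 3 crosses over strand 1. Perm now: [2 1 3]
Gen 4 (s1): strand 2 crosses over strand 1. Perm now: [1 2 3]
Gen 5 (s2^-1): strand 2 crosses under strand 3. Perm now: [1 3 2]
Gen 6 (s2): strand 3 crosses over strand 2. Perm now: [1 2 3]
Gen 7 (s1): strand 1 crosses over strand 2. Perm now: [2 1 3]
Gen 8 (s2^-1): strand 1 crosses under strand 3. Perm now: [2 3 1]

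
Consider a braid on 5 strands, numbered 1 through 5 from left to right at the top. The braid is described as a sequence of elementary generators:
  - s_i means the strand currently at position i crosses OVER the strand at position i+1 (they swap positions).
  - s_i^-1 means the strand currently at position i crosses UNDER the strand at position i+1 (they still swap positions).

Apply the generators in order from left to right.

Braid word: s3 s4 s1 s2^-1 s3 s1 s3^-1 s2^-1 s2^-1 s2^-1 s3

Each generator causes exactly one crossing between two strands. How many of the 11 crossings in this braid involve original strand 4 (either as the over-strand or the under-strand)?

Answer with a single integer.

Answer: 3

Derivation:
Gen 1: crossing 3x4. Involves strand 4? yes. Count so far: 1
Gen 2: crossing 3x5. Involves strand 4? no. Count so far: 1
Gen 3: crossing 1x2. Involves strand 4? no. Count so far: 1
Gen 4: crossing 1x4. Involves strand 4? yes. Count so far: 2
Gen 5: crossing 1x5. Involves strand 4? no. Count so far: 2
Gen 6: crossing 2x4. Involves strand 4? yes. Count so far: 3
Gen 7: crossing 5x1. Involves strand 4? no. Count so far: 3
Gen 8: crossing 2x1. Involves strand 4? no. Count so far: 3
Gen 9: crossing 1x2. Involves strand 4? no. Count so far: 3
Gen 10: crossing 2x1. Involves strand 4? no. Count so far: 3
Gen 11: crossing 2x5. Involves strand 4? no. Count so far: 3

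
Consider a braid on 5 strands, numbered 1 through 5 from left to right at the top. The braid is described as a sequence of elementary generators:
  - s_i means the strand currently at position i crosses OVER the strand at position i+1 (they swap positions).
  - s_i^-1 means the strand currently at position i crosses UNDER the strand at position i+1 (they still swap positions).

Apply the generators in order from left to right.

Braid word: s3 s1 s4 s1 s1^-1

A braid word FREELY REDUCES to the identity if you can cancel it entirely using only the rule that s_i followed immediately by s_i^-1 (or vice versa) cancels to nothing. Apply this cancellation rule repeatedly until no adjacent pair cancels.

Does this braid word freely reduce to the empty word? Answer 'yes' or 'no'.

Gen 1 (s3): push. Stack: [s3]
Gen 2 (s1): push. Stack: [s3 s1]
Gen 3 (s4): push. Stack: [s3 s1 s4]
Gen 4 (s1): push. Stack: [s3 s1 s4 s1]
Gen 5 (s1^-1): cancels prior s1. Stack: [s3 s1 s4]
Reduced word: s3 s1 s4

Answer: no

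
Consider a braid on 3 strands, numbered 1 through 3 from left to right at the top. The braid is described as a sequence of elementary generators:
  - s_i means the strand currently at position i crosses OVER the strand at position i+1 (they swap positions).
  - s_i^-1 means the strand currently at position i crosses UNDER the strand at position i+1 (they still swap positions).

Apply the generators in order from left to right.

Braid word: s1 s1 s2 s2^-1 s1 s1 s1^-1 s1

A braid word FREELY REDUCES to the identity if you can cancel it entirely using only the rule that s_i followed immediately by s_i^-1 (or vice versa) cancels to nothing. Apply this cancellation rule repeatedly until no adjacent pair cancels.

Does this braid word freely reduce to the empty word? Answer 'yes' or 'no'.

Gen 1 (s1): push. Stack: [s1]
Gen 2 (s1): push. Stack: [s1 s1]
Gen 3 (s2): push. Stack: [s1 s1 s2]
Gen 4 (s2^-1): cancels prior s2. Stack: [s1 s1]
Gen 5 (s1): push. Stack: [s1 s1 s1]
Gen 6 (s1): push. Stack: [s1 s1 s1 s1]
Gen 7 (s1^-1): cancels prior s1. Stack: [s1 s1 s1]
Gen 8 (s1): push. Stack: [s1 s1 s1 s1]
Reduced word: s1 s1 s1 s1

Answer: no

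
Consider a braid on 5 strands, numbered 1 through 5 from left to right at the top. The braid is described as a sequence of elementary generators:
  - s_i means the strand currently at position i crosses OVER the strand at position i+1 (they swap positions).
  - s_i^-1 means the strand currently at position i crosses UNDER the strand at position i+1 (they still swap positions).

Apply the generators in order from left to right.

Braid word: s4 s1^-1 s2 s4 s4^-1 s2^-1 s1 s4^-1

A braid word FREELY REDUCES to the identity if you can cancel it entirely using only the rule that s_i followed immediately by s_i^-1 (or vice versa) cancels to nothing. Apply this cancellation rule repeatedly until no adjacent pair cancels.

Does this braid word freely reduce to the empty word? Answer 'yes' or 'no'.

Gen 1 (s4): push. Stack: [s4]
Gen 2 (s1^-1): push. Stack: [s4 s1^-1]
Gen 3 (s2): push. Stack: [s4 s1^-1 s2]
Gen 4 (s4): push. Stack: [s4 s1^-1 s2 s4]
Gen 5 (s4^-1): cancels prior s4. Stack: [s4 s1^-1 s2]
Gen 6 (s2^-1): cancels prior s2. Stack: [s4 s1^-1]
Gen 7 (s1): cancels prior s1^-1. Stack: [s4]
Gen 8 (s4^-1): cancels prior s4. Stack: []
Reduced word: (empty)

Answer: yes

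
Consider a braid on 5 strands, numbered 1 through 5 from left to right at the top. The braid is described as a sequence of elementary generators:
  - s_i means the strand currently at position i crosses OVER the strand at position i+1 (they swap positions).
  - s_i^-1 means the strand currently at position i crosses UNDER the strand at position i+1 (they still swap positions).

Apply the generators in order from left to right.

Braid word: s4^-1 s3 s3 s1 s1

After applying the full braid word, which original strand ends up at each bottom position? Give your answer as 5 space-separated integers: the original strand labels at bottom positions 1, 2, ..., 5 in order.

Gen 1 (s4^-1): strand 4 crosses under strand 5. Perm now: [1 2 3 5 4]
Gen 2 (s3): strand 3 crosses over strand 5. Perm now: [1 2 5 3 4]
Gen 3 (s3): strand 5 crosses over strand 3. Perm now: [1 2 3 5 4]
Gen 4 (s1): strand 1 crosses over strand 2. Perm now: [2 1 3 5 4]
Gen 5 (s1): strand 2 crosses over strand 1. Perm now: [1 2 3 5 4]

Answer: 1 2 3 5 4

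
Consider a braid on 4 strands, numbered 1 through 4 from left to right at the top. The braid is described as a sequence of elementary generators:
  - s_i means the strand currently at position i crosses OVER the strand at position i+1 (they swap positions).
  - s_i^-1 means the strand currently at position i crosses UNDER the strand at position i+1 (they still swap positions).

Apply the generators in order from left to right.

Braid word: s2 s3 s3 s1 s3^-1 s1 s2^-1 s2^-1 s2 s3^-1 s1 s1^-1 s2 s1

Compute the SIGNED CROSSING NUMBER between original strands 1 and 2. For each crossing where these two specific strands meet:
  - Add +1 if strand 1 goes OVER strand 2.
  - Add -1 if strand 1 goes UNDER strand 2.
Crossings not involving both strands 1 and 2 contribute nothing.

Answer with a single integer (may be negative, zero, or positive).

Gen 1: crossing 2x3. Both 1&2? no. Sum: 0
Gen 2: crossing 2x4. Both 1&2? no. Sum: 0
Gen 3: crossing 4x2. Both 1&2? no. Sum: 0
Gen 4: crossing 1x3. Both 1&2? no. Sum: 0
Gen 5: crossing 2x4. Both 1&2? no. Sum: 0
Gen 6: crossing 3x1. Both 1&2? no. Sum: 0
Gen 7: crossing 3x4. Both 1&2? no. Sum: 0
Gen 8: crossing 4x3. Both 1&2? no. Sum: 0
Gen 9: crossing 3x4. Both 1&2? no. Sum: 0
Gen 10: crossing 3x2. Both 1&2? no. Sum: 0
Gen 11: crossing 1x4. Both 1&2? no. Sum: 0
Gen 12: crossing 4x1. Both 1&2? no. Sum: 0
Gen 13: crossing 4x2. Both 1&2? no. Sum: 0
Gen 14: 1 over 2. Both 1&2? yes. Contrib: +1. Sum: 1

Answer: 1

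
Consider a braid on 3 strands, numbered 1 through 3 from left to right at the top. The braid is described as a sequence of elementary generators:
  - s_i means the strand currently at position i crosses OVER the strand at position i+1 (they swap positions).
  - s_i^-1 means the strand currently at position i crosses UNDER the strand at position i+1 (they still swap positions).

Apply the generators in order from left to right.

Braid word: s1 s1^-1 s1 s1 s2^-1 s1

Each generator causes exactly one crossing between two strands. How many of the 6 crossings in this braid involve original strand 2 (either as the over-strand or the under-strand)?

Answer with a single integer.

Answer: 5

Derivation:
Gen 1: crossing 1x2. Involves strand 2? yes. Count so far: 1
Gen 2: crossing 2x1. Involves strand 2? yes. Count so far: 2
Gen 3: crossing 1x2. Involves strand 2? yes. Count so far: 3
Gen 4: crossing 2x1. Involves strand 2? yes. Count so far: 4
Gen 5: crossing 2x3. Involves strand 2? yes. Count so far: 5
Gen 6: crossing 1x3. Involves strand 2? no. Count so far: 5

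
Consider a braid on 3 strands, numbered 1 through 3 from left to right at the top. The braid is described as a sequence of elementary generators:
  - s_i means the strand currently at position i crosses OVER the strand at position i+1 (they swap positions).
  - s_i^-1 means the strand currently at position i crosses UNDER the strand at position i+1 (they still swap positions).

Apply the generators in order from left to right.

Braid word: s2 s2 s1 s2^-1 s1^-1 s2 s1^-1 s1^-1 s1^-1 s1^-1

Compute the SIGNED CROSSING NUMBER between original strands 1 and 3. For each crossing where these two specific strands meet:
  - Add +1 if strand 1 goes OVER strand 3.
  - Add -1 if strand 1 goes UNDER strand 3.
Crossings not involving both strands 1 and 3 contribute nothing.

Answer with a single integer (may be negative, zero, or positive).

Answer: -1

Derivation:
Gen 1: crossing 2x3. Both 1&3? no. Sum: 0
Gen 2: crossing 3x2. Both 1&3? no. Sum: 0
Gen 3: crossing 1x2. Both 1&3? no. Sum: 0
Gen 4: 1 under 3. Both 1&3? yes. Contrib: -1. Sum: -1
Gen 5: crossing 2x3. Both 1&3? no. Sum: -1
Gen 6: crossing 2x1. Both 1&3? no. Sum: -1
Gen 7: 3 under 1. Both 1&3? yes. Contrib: +1. Sum: 0
Gen 8: 1 under 3. Both 1&3? yes. Contrib: -1. Sum: -1
Gen 9: 3 under 1. Both 1&3? yes. Contrib: +1. Sum: 0
Gen 10: 1 under 3. Both 1&3? yes. Contrib: -1. Sum: -1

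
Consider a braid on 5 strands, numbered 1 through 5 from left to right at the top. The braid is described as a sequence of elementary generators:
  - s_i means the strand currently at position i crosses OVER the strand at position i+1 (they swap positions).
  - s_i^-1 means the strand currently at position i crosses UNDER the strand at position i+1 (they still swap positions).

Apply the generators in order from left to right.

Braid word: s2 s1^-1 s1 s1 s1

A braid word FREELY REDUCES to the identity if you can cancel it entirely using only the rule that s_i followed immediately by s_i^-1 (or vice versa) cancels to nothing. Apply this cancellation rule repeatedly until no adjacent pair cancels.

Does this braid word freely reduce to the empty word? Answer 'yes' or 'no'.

Gen 1 (s2): push. Stack: [s2]
Gen 2 (s1^-1): push. Stack: [s2 s1^-1]
Gen 3 (s1): cancels prior s1^-1. Stack: [s2]
Gen 4 (s1): push. Stack: [s2 s1]
Gen 5 (s1): push. Stack: [s2 s1 s1]
Reduced word: s2 s1 s1

Answer: no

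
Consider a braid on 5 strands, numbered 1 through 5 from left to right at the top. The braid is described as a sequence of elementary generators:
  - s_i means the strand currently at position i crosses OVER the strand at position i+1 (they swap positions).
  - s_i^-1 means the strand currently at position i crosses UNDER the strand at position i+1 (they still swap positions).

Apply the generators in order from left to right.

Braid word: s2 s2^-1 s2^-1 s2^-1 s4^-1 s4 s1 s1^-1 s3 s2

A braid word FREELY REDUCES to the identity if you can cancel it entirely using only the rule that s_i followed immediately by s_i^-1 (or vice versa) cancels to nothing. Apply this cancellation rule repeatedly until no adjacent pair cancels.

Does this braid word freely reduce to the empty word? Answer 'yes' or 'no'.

Gen 1 (s2): push. Stack: [s2]
Gen 2 (s2^-1): cancels prior s2. Stack: []
Gen 3 (s2^-1): push. Stack: [s2^-1]
Gen 4 (s2^-1): push. Stack: [s2^-1 s2^-1]
Gen 5 (s4^-1): push. Stack: [s2^-1 s2^-1 s4^-1]
Gen 6 (s4): cancels prior s4^-1. Stack: [s2^-1 s2^-1]
Gen 7 (s1): push. Stack: [s2^-1 s2^-1 s1]
Gen 8 (s1^-1): cancels prior s1. Stack: [s2^-1 s2^-1]
Gen 9 (s3): push. Stack: [s2^-1 s2^-1 s3]
Gen 10 (s2): push. Stack: [s2^-1 s2^-1 s3 s2]
Reduced word: s2^-1 s2^-1 s3 s2

Answer: no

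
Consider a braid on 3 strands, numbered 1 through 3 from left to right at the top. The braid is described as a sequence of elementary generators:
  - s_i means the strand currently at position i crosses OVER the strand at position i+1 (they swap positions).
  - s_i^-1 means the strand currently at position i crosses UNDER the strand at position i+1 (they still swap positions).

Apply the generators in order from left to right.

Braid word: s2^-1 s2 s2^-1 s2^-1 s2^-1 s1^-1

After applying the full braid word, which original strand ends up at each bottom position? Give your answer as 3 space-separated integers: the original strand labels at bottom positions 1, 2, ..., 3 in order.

Gen 1 (s2^-1): strand 2 crosses under strand 3. Perm now: [1 3 2]
Gen 2 (s2): strand 3 crosses over strand 2. Perm now: [1 2 3]
Gen 3 (s2^-1): strand 2 crosses under strand 3. Perm now: [1 3 2]
Gen 4 (s2^-1): strand 3 crosses under strand 2. Perm now: [1 2 3]
Gen 5 (s2^-1): strand 2 crosses under strand 3. Perm now: [1 3 2]
Gen 6 (s1^-1): strand 1 crosses under strand 3. Perm now: [3 1 2]

Answer: 3 1 2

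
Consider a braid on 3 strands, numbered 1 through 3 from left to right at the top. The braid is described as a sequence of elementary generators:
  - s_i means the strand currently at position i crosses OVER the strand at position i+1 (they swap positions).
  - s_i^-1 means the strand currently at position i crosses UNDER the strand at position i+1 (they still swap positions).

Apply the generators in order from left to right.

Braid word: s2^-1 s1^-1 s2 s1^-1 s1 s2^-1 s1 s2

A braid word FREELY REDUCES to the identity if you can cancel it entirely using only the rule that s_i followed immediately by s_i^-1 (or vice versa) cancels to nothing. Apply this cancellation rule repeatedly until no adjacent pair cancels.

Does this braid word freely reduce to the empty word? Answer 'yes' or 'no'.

Answer: yes

Derivation:
Gen 1 (s2^-1): push. Stack: [s2^-1]
Gen 2 (s1^-1): push. Stack: [s2^-1 s1^-1]
Gen 3 (s2): push. Stack: [s2^-1 s1^-1 s2]
Gen 4 (s1^-1): push. Stack: [s2^-1 s1^-1 s2 s1^-1]
Gen 5 (s1): cancels prior s1^-1. Stack: [s2^-1 s1^-1 s2]
Gen 6 (s2^-1): cancels prior s2. Stack: [s2^-1 s1^-1]
Gen 7 (s1): cancels prior s1^-1. Stack: [s2^-1]
Gen 8 (s2): cancels prior s2^-1. Stack: []
Reduced word: (empty)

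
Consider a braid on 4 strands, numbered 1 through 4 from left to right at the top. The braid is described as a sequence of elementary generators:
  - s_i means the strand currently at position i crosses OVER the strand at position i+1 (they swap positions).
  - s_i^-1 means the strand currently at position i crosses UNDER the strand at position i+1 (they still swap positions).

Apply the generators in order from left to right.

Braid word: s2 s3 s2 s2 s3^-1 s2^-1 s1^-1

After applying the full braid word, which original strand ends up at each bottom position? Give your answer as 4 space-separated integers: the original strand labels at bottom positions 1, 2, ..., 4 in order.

Answer: 2 1 3 4

Derivation:
Gen 1 (s2): strand 2 crosses over strand 3. Perm now: [1 3 2 4]
Gen 2 (s3): strand 2 crosses over strand 4. Perm now: [1 3 4 2]
Gen 3 (s2): strand 3 crosses over strand 4. Perm now: [1 4 3 2]
Gen 4 (s2): strand 4 crosses over strand 3. Perm now: [1 3 4 2]
Gen 5 (s3^-1): strand 4 crosses under strand 2. Perm now: [1 3 2 4]
Gen 6 (s2^-1): strand 3 crosses under strand 2. Perm now: [1 2 3 4]
Gen 7 (s1^-1): strand 1 crosses under strand 2. Perm now: [2 1 3 4]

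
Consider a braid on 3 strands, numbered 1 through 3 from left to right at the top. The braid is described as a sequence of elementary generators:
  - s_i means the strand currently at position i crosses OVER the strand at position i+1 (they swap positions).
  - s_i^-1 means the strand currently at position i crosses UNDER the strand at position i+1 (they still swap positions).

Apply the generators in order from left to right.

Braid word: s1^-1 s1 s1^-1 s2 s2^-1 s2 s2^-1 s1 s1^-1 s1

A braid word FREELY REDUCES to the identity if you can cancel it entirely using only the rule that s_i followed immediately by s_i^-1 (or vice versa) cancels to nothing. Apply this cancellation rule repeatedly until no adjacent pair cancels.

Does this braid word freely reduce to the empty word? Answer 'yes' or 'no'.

Answer: yes

Derivation:
Gen 1 (s1^-1): push. Stack: [s1^-1]
Gen 2 (s1): cancels prior s1^-1. Stack: []
Gen 3 (s1^-1): push. Stack: [s1^-1]
Gen 4 (s2): push. Stack: [s1^-1 s2]
Gen 5 (s2^-1): cancels prior s2. Stack: [s1^-1]
Gen 6 (s2): push. Stack: [s1^-1 s2]
Gen 7 (s2^-1): cancels prior s2. Stack: [s1^-1]
Gen 8 (s1): cancels prior s1^-1. Stack: []
Gen 9 (s1^-1): push. Stack: [s1^-1]
Gen 10 (s1): cancels prior s1^-1. Stack: []
Reduced word: (empty)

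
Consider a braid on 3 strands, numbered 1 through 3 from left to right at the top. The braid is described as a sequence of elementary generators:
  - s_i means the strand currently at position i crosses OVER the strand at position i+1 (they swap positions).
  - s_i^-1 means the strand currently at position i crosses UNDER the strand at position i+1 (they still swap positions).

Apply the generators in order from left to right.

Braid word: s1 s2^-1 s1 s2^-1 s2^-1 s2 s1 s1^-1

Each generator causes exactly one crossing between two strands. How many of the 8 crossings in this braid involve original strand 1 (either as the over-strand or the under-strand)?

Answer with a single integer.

Answer: 7

Derivation:
Gen 1: crossing 1x2. Involves strand 1? yes. Count so far: 1
Gen 2: crossing 1x3. Involves strand 1? yes. Count so far: 2
Gen 3: crossing 2x3. Involves strand 1? no. Count so far: 2
Gen 4: crossing 2x1. Involves strand 1? yes. Count so far: 3
Gen 5: crossing 1x2. Involves strand 1? yes. Count so far: 4
Gen 6: crossing 2x1. Involves strand 1? yes. Count so far: 5
Gen 7: crossing 3x1. Involves strand 1? yes. Count so far: 6
Gen 8: crossing 1x3. Involves strand 1? yes. Count so far: 7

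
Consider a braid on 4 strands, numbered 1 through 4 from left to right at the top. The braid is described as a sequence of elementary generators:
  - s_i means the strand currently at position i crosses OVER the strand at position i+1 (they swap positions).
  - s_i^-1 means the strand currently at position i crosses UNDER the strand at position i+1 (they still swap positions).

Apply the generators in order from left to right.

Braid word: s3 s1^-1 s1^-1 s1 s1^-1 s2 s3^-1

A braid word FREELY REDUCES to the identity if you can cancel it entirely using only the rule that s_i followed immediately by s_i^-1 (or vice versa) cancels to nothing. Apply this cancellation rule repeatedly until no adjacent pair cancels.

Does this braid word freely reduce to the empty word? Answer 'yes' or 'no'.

Gen 1 (s3): push. Stack: [s3]
Gen 2 (s1^-1): push. Stack: [s3 s1^-1]
Gen 3 (s1^-1): push. Stack: [s3 s1^-1 s1^-1]
Gen 4 (s1): cancels prior s1^-1. Stack: [s3 s1^-1]
Gen 5 (s1^-1): push. Stack: [s3 s1^-1 s1^-1]
Gen 6 (s2): push. Stack: [s3 s1^-1 s1^-1 s2]
Gen 7 (s3^-1): push. Stack: [s3 s1^-1 s1^-1 s2 s3^-1]
Reduced word: s3 s1^-1 s1^-1 s2 s3^-1

Answer: no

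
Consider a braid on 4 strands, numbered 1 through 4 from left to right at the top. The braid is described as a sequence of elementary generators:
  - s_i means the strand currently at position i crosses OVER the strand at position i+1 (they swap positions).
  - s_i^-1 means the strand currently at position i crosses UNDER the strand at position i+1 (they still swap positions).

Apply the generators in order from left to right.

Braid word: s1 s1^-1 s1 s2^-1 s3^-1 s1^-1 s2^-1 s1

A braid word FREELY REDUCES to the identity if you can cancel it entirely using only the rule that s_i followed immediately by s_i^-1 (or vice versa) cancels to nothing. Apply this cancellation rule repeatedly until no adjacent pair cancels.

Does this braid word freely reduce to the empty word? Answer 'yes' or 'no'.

Answer: no

Derivation:
Gen 1 (s1): push. Stack: [s1]
Gen 2 (s1^-1): cancels prior s1. Stack: []
Gen 3 (s1): push. Stack: [s1]
Gen 4 (s2^-1): push. Stack: [s1 s2^-1]
Gen 5 (s3^-1): push. Stack: [s1 s2^-1 s3^-1]
Gen 6 (s1^-1): push. Stack: [s1 s2^-1 s3^-1 s1^-1]
Gen 7 (s2^-1): push. Stack: [s1 s2^-1 s3^-1 s1^-1 s2^-1]
Gen 8 (s1): push. Stack: [s1 s2^-1 s3^-1 s1^-1 s2^-1 s1]
Reduced word: s1 s2^-1 s3^-1 s1^-1 s2^-1 s1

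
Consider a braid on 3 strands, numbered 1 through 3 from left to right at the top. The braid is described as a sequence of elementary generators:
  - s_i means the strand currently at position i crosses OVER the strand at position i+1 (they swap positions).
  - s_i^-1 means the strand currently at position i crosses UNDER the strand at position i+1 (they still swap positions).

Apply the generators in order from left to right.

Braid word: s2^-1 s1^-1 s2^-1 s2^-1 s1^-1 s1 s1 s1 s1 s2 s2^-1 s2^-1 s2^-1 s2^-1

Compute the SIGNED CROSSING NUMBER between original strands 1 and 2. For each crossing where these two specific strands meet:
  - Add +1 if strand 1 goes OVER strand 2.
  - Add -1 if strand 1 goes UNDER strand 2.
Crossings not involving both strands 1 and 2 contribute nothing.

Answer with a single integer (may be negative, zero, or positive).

Gen 1: crossing 2x3. Both 1&2? no. Sum: 0
Gen 2: crossing 1x3. Both 1&2? no. Sum: 0
Gen 3: 1 under 2. Both 1&2? yes. Contrib: -1. Sum: -1
Gen 4: 2 under 1. Both 1&2? yes. Contrib: +1. Sum: 0
Gen 5: crossing 3x1. Both 1&2? no. Sum: 0
Gen 6: crossing 1x3. Both 1&2? no. Sum: 0
Gen 7: crossing 3x1. Both 1&2? no. Sum: 0
Gen 8: crossing 1x3. Both 1&2? no. Sum: 0
Gen 9: crossing 3x1. Both 1&2? no. Sum: 0
Gen 10: crossing 3x2. Both 1&2? no. Sum: 0
Gen 11: crossing 2x3. Both 1&2? no. Sum: 0
Gen 12: crossing 3x2. Both 1&2? no. Sum: 0
Gen 13: crossing 2x3. Both 1&2? no. Sum: 0
Gen 14: crossing 3x2. Both 1&2? no. Sum: 0

Answer: 0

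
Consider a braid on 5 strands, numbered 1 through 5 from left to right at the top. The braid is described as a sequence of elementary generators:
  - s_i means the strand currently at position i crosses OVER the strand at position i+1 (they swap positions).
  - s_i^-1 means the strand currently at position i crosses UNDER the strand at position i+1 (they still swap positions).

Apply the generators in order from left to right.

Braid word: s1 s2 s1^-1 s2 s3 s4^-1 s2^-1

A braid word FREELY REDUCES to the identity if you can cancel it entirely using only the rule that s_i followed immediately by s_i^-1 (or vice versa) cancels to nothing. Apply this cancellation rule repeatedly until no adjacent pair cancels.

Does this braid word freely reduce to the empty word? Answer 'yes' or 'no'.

Gen 1 (s1): push. Stack: [s1]
Gen 2 (s2): push. Stack: [s1 s2]
Gen 3 (s1^-1): push. Stack: [s1 s2 s1^-1]
Gen 4 (s2): push. Stack: [s1 s2 s1^-1 s2]
Gen 5 (s3): push. Stack: [s1 s2 s1^-1 s2 s3]
Gen 6 (s4^-1): push. Stack: [s1 s2 s1^-1 s2 s3 s4^-1]
Gen 7 (s2^-1): push. Stack: [s1 s2 s1^-1 s2 s3 s4^-1 s2^-1]
Reduced word: s1 s2 s1^-1 s2 s3 s4^-1 s2^-1

Answer: no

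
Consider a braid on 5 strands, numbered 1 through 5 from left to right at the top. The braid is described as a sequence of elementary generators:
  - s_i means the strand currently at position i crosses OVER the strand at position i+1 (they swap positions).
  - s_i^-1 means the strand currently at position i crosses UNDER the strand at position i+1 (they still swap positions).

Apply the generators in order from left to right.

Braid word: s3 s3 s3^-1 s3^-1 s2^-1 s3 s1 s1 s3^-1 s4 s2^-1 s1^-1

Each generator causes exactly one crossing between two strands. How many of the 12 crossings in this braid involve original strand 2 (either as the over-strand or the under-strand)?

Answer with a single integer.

Answer: 5

Derivation:
Gen 1: crossing 3x4. Involves strand 2? no. Count so far: 0
Gen 2: crossing 4x3. Involves strand 2? no. Count so far: 0
Gen 3: crossing 3x4. Involves strand 2? no. Count so far: 0
Gen 4: crossing 4x3. Involves strand 2? no. Count so far: 0
Gen 5: crossing 2x3. Involves strand 2? yes. Count so far: 1
Gen 6: crossing 2x4. Involves strand 2? yes. Count so far: 2
Gen 7: crossing 1x3. Involves strand 2? no. Count so far: 2
Gen 8: crossing 3x1. Involves strand 2? no. Count so far: 2
Gen 9: crossing 4x2. Involves strand 2? yes. Count so far: 3
Gen 10: crossing 4x5. Involves strand 2? no. Count so far: 3
Gen 11: crossing 3x2. Involves strand 2? yes. Count so far: 4
Gen 12: crossing 1x2. Involves strand 2? yes. Count so far: 5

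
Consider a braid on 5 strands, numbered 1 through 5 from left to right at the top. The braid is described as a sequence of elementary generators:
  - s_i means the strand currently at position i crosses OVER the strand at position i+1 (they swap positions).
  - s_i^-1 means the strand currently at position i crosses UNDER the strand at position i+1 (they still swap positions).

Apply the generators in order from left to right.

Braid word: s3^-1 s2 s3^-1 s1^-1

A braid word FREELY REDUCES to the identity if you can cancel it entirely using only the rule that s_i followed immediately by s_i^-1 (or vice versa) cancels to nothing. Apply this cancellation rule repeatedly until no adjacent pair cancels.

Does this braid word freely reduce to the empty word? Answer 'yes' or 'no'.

Gen 1 (s3^-1): push. Stack: [s3^-1]
Gen 2 (s2): push. Stack: [s3^-1 s2]
Gen 3 (s3^-1): push. Stack: [s3^-1 s2 s3^-1]
Gen 4 (s1^-1): push. Stack: [s3^-1 s2 s3^-1 s1^-1]
Reduced word: s3^-1 s2 s3^-1 s1^-1

Answer: no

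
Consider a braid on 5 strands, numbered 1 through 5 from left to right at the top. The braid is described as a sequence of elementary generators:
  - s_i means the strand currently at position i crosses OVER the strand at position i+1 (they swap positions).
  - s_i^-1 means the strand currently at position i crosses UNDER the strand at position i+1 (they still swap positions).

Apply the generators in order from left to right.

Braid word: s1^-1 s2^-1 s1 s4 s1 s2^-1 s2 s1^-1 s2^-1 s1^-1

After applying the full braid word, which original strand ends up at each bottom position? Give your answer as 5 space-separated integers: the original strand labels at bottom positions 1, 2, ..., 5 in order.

Answer: 1 3 2 5 4

Derivation:
Gen 1 (s1^-1): strand 1 crosses under strand 2. Perm now: [2 1 3 4 5]
Gen 2 (s2^-1): strand 1 crosses under strand 3. Perm now: [2 3 1 4 5]
Gen 3 (s1): strand 2 crosses over strand 3. Perm now: [3 2 1 4 5]
Gen 4 (s4): strand 4 crosses over strand 5. Perm now: [3 2 1 5 4]
Gen 5 (s1): strand 3 crosses over strand 2. Perm now: [2 3 1 5 4]
Gen 6 (s2^-1): strand 3 crosses under strand 1. Perm now: [2 1 3 5 4]
Gen 7 (s2): strand 1 crosses over strand 3. Perm now: [2 3 1 5 4]
Gen 8 (s1^-1): strand 2 crosses under strand 3. Perm now: [3 2 1 5 4]
Gen 9 (s2^-1): strand 2 crosses under strand 1. Perm now: [3 1 2 5 4]
Gen 10 (s1^-1): strand 3 crosses under strand 1. Perm now: [1 3 2 5 4]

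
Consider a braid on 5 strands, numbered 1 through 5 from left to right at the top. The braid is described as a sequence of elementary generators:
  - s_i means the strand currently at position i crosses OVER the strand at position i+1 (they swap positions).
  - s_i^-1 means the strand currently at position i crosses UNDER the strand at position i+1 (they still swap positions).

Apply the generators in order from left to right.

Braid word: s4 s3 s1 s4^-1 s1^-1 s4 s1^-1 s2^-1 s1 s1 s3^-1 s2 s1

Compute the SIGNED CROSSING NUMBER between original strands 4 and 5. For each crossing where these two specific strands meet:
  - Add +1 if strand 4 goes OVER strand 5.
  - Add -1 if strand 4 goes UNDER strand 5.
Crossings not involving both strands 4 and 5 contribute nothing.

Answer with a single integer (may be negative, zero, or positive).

Answer: 1

Derivation:
Gen 1: 4 over 5. Both 4&5? yes. Contrib: +1. Sum: 1
Gen 2: crossing 3x5. Both 4&5? no. Sum: 1
Gen 3: crossing 1x2. Both 4&5? no. Sum: 1
Gen 4: crossing 3x4. Both 4&5? no. Sum: 1
Gen 5: crossing 2x1. Both 4&5? no. Sum: 1
Gen 6: crossing 4x3. Both 4&5? no. Sum: 1
Gen 7: crossing 1x2. Both 4&5? no. Sum: 1
Gen 8: crossing 1x5. Both 4&5? no. Sum: 1
Gen 9: crossing 2x5. Both 4&5? no. Sum: 1
Gen 10: crossing 5x2. Both 4&5? no. Sum: 1
Gen 11: crossing 1x3. Both 4&5? no. Sum: 1
Gen 12: crossing 5x3. Both 4&5? no. Sum: 1
Gen 13: crossing 2x3. Both 4&5? no. Sum: 1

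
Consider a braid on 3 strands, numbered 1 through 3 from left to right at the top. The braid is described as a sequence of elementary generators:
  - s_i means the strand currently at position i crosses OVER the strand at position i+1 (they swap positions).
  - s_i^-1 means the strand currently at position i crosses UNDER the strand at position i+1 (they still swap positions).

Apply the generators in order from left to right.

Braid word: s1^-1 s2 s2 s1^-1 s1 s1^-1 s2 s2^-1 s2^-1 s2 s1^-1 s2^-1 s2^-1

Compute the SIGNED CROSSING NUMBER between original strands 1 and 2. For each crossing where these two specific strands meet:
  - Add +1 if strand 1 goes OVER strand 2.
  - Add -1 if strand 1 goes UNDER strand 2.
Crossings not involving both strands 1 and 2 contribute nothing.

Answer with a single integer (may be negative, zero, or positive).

Answer: 1

Derivation:
Gen 1: 1 under 2. Both 1&2? yes. Contrib: -1. Sum: -1
Gen 2: crossing 1x3. Both 1&2? no. Sum: -1
Gen 3: crossing 3x1. Both 1&2? no. Sum: -1
Gen 4: 2 under 1. Both 1&2? yes. Contrib: +1. Sum: 0
Gen 5: 1 over 2. Both 1&2? yes. Contrib: +1. Sum: 1
Gen 6: 2 under 1. Both 1&2? yes. Contrib: +1. Sum: 2
Gen 7: crossing 2x3. Both 1&2? no. Sum: 2
Gen 8: crossing 3x2. Both 1&2? no. Sum: 2
Gen 9: crossing 2x3. Both 1&2? no. Sum: 2
Gen 10: crossing 3x2. Both 1&2? no. Sum: 2
Gen 11: 1 under 2. Both 1&2? yes. Contrib: -1. Sum: 1
Gen 12: crossing 1x3. Both 1&2? no. Sum: 1
Gen 13: crossing 3x1. Both 1&2? no. Sum: 1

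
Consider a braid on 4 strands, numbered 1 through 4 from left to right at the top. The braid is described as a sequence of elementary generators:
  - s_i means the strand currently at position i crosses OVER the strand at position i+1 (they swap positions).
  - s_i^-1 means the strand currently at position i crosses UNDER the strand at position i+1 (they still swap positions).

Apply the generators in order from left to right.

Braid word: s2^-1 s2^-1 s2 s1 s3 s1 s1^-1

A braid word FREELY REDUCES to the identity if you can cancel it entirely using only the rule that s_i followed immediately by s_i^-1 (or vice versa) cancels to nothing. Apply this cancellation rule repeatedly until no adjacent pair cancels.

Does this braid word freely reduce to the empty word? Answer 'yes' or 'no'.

Gen 1 (s2^-1): push. Stack: [s2^-1]
Gen 2 (s2^-1): push. Stack: [s2^-1 s2^-1]
Gen 3 (s2): cancels prior s2^-1. Stack: [s2^-1]
Gen 4 (s1): push. Stack: [s2^-1 s1]
Gen 5 (s3): push. Stack: [s2^-1 s1 s3]
Gen 6 (s1): push. Stack: [s2^-1 s1 s3 s1]
Gen 7 (s1^-1): cancels prior s1. Stack: [s2^-1 s1 s3]
Reduced word: s2^-1 s1 s3

Answer: no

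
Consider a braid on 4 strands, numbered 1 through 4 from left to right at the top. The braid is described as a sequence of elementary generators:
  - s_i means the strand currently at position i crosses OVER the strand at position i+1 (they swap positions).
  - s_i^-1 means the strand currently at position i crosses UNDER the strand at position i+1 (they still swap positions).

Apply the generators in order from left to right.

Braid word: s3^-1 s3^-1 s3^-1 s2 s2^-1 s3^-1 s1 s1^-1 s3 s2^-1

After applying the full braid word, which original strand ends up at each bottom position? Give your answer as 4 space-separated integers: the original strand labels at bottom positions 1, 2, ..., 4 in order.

Gen 1 (s3^-1): strand 3 crosses under strand 4. Perm now: [1 2 4 3]
Gen 2 (s3^-1): strand 4 crosses under strand 3. Perm now: [1 2 3 4]
Gen 3 (s3^-1): strand 3 crosses under strand 4. Perm now: [1 2 4 3]
Gen 4 (s2): strand 2 crosses over strand 4. Perm now: [1 4 2 3]
Gen 5 (s2^-1): strand 4 crosses under strand 2. Perm now: [1 2 4 3]
Gen 6 (s3^-1): strand 4 crosses under strand 3. Perm now: [1 2 3 4]
Gen 7 (s1): strand 1 crosses over strand 2. Perm now: [2 1 3 4]
Gen 8 (s1^-1): strand 2 crosses under strand 1. Perm now: [1 2 3 4]
Gen 9 (s3): strand 3 crosses over strand 4. Perm now: [1 2 4 3]
Gen 10 (s2^-1): strand 2 crosses under strand 4. Perm now: [1 4 2 3]

Answer: 1 4 2 3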